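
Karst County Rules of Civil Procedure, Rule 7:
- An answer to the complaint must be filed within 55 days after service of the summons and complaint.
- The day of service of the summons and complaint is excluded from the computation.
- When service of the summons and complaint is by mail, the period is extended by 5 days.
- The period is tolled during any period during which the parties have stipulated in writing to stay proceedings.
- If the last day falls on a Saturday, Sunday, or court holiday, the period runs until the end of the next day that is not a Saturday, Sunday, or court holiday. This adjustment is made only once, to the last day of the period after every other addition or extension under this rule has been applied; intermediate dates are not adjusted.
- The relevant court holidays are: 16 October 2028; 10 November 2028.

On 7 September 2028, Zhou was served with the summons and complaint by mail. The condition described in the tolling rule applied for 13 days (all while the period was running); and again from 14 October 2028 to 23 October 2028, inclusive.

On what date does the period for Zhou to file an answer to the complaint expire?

55 days after 7 September 2028 is November 1, 2028.
Service was by mail, adding 5 days: November 1, 2028 + 5 days = November 6, 2028.
Tolling adds 13 days: November 6, 2028 + 13 days = November 19, 2028.
From October 14, 2028 through October 23, 2028 inclusive is 10 days; tolling adds 10 days: November 19, 2028 + 10 days = November 29, 2028.
November 29, 2028 is a Wednesday and not a court holiday, so no extension applies.

November 29, 2028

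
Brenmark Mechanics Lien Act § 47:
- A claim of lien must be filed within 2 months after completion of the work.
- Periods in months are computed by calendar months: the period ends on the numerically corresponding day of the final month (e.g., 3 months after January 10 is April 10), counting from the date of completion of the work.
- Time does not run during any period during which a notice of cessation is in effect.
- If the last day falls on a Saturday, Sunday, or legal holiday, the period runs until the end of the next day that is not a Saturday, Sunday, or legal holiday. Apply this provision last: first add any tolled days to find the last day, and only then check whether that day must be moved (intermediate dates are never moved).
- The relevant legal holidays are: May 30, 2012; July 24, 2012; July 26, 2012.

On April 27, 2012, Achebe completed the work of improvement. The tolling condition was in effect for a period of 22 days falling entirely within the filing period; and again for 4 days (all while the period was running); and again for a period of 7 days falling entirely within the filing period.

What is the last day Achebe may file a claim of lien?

2 months after April 27, 2012 is June 27, 2012.
Tolling adds 22 days: June 27, 2012 + 22 days = July 19, 2012.
Tolling adds 4 days: July 19, 2012 + 4 days = July 23, 2012.
Tolling adds 7 days: July 23, 2012 + 7 days = July 30, 2012.
July 30, 2012 is a Monday and not a legal holiday, so no extension applies.

July 30, 2012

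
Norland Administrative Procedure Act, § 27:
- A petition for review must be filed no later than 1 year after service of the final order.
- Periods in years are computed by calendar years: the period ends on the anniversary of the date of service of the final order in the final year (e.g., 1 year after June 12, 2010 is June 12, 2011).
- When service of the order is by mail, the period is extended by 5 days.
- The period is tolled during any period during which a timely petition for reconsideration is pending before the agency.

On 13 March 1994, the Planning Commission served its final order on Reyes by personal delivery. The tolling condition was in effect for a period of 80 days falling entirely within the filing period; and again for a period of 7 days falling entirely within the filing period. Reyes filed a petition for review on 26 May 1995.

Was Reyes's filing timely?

1 year after 13 March 1994 is March 13, 1995.
Service was not by mail, so no mail extension applies.
Tolling adds 80 days: March 13, 1995 + 80 days = June 1, 1995.
Tolling adds 7 days: June 1, 1995 + 7 days = June 8, 1995.
The deadline is June 8, 1995; the filing on May 26, 1995 is on or before that date.

Yes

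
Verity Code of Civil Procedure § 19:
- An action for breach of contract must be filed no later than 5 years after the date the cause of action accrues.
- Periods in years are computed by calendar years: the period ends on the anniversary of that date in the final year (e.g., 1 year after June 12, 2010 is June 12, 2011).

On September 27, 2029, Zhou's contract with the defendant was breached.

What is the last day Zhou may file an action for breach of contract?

5 years after September 27, 2029 is September 27, 2034.

September 27, 2034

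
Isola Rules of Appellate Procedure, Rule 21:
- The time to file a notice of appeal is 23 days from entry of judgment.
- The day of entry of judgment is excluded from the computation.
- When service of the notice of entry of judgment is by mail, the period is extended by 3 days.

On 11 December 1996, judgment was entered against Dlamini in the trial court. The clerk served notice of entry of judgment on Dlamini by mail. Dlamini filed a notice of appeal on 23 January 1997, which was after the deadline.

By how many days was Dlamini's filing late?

23 days after 11 December 1996 is January 3, 1997.
Service was by mail, adding 3 days: January 3, 1997 + 3 days = January 6, 1997.
The deadline is January 6, 1997; from January 6, 1997 to January 23, 1997 is 17 days.

17 days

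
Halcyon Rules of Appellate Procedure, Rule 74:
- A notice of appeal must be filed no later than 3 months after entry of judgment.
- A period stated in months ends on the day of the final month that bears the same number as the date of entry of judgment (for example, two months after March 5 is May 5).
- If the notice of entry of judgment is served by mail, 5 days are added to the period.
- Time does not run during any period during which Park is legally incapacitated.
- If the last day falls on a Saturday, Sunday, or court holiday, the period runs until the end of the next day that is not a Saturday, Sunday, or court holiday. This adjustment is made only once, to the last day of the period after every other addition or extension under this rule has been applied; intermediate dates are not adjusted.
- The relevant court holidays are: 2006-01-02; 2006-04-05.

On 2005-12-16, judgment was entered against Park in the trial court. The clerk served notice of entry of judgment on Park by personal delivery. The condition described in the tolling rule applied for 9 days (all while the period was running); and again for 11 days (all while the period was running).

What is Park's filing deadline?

April 6, 2006

3 months after 2005-12-16 is March 16, 2006.
Service was not by mail, so no mail extension applies.
Tolling adds 9 days: March 16, 2006 + 9 days = March 25, 2006.
Tolling adds 11 days: March 25, 2006 + 11 days = April 5, 2006.
April 5, 2006 is a listed holiday. The next qualifying day is April 6, 2006.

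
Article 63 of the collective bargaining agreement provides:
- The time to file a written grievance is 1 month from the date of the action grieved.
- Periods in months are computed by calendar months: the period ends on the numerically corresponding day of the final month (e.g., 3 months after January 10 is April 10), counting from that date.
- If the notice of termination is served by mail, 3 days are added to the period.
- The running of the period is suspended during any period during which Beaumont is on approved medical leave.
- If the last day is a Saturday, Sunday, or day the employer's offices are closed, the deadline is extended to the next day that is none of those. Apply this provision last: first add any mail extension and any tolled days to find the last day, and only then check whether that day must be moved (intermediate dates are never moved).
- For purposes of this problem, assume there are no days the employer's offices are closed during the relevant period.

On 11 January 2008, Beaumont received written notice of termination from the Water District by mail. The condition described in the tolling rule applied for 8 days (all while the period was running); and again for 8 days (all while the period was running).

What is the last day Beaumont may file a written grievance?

1 month after 11 January 2008 is February 11, 2008.
Service was by mail, adding 3 days: February 11, 2008 + 3 days = February 14, 2008.
Tolling adds 8 days: February 14, 2008 + 8 days = February 22, 2008.
Tolling adds 8 days: February 22, 2008 + 8 days = March 1, 2008.
March 1, 2008 is Saturday; March 2, 2008 is Sunday. The next qualifying day is March 3, 2008.

March 3, 2008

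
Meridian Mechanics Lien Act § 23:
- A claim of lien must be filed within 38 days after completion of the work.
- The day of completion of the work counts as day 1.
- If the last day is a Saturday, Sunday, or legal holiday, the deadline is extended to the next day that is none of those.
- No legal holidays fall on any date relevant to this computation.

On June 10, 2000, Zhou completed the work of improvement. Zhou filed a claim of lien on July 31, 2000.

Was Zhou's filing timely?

No

Counting June 10, 2000 as day 1, day 38 is July 17, 2000.
July 17, 2000 is a Monday and not a legal holiday, so no extension applies.
The deadline is July 17, 2000; the filing on July 31, 2000 is after that date.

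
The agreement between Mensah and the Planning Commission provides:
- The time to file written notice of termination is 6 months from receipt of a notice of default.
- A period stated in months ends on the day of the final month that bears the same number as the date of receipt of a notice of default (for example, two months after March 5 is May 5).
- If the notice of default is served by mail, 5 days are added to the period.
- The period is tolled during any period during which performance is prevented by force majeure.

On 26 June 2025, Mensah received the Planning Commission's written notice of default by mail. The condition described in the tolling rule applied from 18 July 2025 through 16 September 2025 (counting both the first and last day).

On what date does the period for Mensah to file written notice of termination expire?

March 2, 2026

6 months after 26 June 2025 is December 26, 2025.
Service was by mail, adding 5 days: December 26, 2025 + 5 days = December 31, 2025.
From July 18, 2025 through September 16, 2025 inclusive is 61 days; tolling adds 61 days: December 31, 2025 + 61 days = March 2, 2026.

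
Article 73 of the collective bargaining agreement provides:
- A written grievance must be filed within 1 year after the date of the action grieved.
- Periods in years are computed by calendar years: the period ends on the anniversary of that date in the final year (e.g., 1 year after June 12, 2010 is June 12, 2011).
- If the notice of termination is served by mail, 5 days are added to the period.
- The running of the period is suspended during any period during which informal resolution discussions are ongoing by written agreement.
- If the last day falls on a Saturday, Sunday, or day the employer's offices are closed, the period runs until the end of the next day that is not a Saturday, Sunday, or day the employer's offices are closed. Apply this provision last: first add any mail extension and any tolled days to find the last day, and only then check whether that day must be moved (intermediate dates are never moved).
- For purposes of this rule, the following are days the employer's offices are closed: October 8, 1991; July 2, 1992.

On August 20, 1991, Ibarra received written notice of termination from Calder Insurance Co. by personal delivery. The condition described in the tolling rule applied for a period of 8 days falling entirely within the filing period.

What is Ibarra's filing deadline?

1 year after August 20, 1991 is August 20, 1992.
Service was not by mail, so no mail extension applies.
Tolling adds 8 days: August 20, 1992 + 8 days = August 28, 1992.
August 28, 1992 is a Friday and not a day the employer's offices are closed, so no extension applies.

August 28, 1992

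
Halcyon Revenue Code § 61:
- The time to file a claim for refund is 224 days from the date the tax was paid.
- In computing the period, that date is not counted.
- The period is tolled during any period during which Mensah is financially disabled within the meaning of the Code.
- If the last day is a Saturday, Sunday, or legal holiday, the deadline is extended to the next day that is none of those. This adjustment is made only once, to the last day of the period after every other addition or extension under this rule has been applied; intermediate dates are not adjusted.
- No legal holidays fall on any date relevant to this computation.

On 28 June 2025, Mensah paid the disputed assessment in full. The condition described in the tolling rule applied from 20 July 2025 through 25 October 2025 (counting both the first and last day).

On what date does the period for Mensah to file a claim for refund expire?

May 18, 2026

224 days after 28 June 2025 is February 7, 2026.
From July 20, 2025 through October 25, 2025 inclusive is 98 days; tolling adds 98 days: February 7, 2026 + 98 days = May 16, 2026.
May 16, 2026 is Saturday; May 17, 2026 is Sunday. The next qualifying day is May 18, 2026.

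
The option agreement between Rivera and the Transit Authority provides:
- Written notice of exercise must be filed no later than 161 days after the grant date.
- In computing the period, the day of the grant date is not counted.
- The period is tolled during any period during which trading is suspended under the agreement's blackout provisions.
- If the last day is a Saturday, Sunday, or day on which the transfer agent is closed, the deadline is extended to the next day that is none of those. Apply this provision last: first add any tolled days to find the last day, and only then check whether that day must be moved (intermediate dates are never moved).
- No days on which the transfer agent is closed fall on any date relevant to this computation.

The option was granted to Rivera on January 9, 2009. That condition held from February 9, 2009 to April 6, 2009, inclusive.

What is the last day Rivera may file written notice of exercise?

161 days after January 9, 2009 is June 19, 2009.
From February 9, 2009 through April 6, 2009 inclusive is 57 days; tolling adds 57 days: June 19, 2009 + 57 days = August 15, 2009.
August 15, 2009 is Saturday; August 16, 2009 is Sunday. The next qualifying day is August 17, 2009.

August 17, 2009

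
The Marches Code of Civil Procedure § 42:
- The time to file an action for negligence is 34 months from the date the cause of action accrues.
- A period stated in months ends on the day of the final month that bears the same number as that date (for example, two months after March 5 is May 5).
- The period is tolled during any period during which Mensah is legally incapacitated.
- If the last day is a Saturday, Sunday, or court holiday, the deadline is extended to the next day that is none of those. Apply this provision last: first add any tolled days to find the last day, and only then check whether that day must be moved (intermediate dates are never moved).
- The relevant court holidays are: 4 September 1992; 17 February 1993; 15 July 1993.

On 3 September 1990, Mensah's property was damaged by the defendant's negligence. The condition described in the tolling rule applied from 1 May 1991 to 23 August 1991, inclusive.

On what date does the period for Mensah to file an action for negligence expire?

October 26, 1993

34 months after 3 September 1990 is July 3, 1993.
From May 1, 1991 through August 23, 1991 inclusive is 115 days; tolling adds 115 days: July 3, 1993 + 115 days = October 26, 1993.
October 26, 1993 is a Tuesday and not a court holiday, so no extension applies.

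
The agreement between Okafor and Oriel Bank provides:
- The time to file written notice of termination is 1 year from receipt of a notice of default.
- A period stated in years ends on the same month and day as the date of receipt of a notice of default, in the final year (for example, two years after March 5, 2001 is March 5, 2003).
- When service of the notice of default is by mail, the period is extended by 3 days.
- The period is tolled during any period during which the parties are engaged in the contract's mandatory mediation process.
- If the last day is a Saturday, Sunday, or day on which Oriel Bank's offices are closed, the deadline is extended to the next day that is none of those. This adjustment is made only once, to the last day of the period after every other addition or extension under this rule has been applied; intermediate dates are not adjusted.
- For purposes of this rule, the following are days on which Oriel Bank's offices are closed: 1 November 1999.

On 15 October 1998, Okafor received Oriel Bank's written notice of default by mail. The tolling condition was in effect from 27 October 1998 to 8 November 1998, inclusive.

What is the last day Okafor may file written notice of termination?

1 year after 15 October 1998 is October 15, 1999.
Service was by mail, adding 3 days: October 15, 1999 + 3 days = October 18, 1999.
From October 27, 1998 through November 8, 1998 inclusive is 13 days; tolling adds 13 days: October 18, 1999 + 13 days = October 31, 1999.
October 31, 1999 is Sunday; November 1, 1999 is a listed holiday. The next qualifying day is November 2, 1999.

November 2, 1999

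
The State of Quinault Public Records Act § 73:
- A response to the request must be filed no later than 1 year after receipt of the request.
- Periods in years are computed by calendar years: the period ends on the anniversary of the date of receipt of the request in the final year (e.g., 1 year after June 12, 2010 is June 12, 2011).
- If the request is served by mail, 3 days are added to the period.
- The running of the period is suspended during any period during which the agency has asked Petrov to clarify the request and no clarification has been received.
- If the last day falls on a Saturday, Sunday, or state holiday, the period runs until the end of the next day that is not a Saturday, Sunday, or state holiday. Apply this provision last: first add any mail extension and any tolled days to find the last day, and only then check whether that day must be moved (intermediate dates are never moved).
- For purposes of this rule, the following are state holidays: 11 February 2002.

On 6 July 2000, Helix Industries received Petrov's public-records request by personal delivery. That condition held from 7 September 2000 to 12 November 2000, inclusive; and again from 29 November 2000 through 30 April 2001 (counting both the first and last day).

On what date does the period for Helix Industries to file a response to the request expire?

1 year after 6 July 2000 is July 6, 2001.
Service was not by mail, so no mail extension applies.
From September 7, 2000 through November 12, 2000 inclusive is 67 days; tolling adds 67 days: July 6, 2001 + 67 days = September 11, 2001.
From November 29, 2000 through April 30, 2001 inclusive is 153 days; tolling adds 153 days: September 11, 2001 + 153 days = February 11, 2002.
February 11, 2002 is a listed holiday. The next qualifying day is February 12, 2002.

February 12, 2002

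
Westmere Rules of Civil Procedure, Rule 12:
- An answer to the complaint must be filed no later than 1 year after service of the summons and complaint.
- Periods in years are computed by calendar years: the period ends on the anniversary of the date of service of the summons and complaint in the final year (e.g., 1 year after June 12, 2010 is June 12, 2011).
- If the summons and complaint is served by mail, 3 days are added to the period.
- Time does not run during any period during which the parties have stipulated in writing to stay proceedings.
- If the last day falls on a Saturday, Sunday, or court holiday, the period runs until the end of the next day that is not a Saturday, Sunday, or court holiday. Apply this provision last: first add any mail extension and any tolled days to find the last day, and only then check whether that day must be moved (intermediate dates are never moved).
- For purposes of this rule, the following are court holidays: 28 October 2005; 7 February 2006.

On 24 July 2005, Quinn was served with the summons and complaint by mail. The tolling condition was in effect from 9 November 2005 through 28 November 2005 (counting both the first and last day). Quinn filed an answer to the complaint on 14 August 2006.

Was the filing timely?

1 year after 24 July 2005 is July 24, 2006.
Service was by mail, adding 3 days: July 24, 2006 + 3 days = July 27, 2006.
From November 9, 2005 through November 28, 2005 inclusive is 20 days; tolling adds 20 days: July 27, 2006 + 20 days = August 16, 2006.
August 16, 2006 is a Wednesday and not a court holiday, so no extension applies.
The deadline is August 16, 2006; the filing on August 14, 2006 is on or before that date.

Yes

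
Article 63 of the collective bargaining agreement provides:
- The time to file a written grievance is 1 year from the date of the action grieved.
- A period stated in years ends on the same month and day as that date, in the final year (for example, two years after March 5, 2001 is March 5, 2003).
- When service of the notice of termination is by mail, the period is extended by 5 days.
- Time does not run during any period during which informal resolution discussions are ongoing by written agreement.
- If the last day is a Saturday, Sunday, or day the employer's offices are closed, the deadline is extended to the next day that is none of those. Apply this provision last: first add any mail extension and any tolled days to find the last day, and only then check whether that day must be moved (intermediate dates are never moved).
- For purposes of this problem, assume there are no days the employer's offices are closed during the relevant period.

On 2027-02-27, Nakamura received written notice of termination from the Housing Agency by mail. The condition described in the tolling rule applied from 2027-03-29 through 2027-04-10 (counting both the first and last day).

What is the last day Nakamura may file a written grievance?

1 year after 2027-02-27 is February 27, 2028.
Service was by mail, adding 5 days: February 27, 2028 + 5 days = March 3, 2028.
From March 29, 2027 through April 10, 2027 inclusive is 13 days; tolling adds 13 days: March 3, 2028 + 13 days = March 16, 2028.
March 16, 2028 is a Thursday and not a day the employer's offices are closed, so no extension applies.

March 16, 2028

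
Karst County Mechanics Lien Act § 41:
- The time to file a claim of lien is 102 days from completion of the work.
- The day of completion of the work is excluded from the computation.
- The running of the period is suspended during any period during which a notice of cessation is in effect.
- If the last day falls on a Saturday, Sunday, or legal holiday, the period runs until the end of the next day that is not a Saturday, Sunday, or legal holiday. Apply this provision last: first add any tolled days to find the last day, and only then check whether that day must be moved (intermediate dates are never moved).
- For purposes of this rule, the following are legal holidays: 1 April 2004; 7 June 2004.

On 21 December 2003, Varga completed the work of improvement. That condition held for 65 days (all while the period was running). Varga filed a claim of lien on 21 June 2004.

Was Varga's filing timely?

102 days after 21 December 2003 is April 1, 2004.
Tolling adds 65 days: April 1, 2004 + 65 days = June 5, 2004.
June 5, 2004 is Saturday; June 6, 2004 is Sunday; June 7, 2004 is a listed holiday. The next qualifying day is June 8, 2004.
The deadline is June 8, 2004; the filing on June 21, 2004 is after that date.

No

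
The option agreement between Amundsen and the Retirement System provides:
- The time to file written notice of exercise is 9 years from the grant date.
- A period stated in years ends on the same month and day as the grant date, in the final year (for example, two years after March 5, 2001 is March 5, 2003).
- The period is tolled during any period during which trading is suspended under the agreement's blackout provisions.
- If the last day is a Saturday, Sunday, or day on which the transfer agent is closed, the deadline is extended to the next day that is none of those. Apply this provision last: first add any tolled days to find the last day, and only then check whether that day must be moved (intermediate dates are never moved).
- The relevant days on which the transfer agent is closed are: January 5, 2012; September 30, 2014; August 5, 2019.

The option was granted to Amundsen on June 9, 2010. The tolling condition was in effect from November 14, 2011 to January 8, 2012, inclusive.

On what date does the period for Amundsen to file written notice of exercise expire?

9 years after June 9, 2010 is June 9, 2019.
From November 14, 2011 through January 8, 2012 inclusive is 56 days; tolling adds 56 days: June 9, 2019 + 56 days = August 4, 2019.
August 4, 2019 is Sunday; August 5, 2019 is a listed holiday. The next qualifying day is August 6, 2019.

August 6, 2019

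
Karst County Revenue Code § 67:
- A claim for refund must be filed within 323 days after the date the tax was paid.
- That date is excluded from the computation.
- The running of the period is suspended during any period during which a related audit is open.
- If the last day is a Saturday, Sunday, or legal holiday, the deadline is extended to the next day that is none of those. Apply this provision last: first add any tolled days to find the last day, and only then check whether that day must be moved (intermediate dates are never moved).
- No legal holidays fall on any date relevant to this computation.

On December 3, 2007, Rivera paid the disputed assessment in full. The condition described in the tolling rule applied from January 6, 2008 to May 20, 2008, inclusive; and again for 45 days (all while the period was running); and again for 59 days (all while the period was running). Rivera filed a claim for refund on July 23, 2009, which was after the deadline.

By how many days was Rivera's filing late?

323 days after December 3, 2007 is October 21, 2008.
From January 6, 2008 through May 20, 2008 inclusive is 136 days; tolling adds 136 days: October 21, 2008 + 136 days = March 6, 2009.
Tolling adds 45 days: March 6, 2009 + 45 days = April 20, 2009.
Tolling adds 59 days: April 20, 2009 + 59 days = June 18, 2009.
June 18, 2009 is a Thursday and not a legal holiday, so no extension applies.
The deadline is June 18, 2009; from June 18, 2009 to July 23, 2009 is 35 days.

35 days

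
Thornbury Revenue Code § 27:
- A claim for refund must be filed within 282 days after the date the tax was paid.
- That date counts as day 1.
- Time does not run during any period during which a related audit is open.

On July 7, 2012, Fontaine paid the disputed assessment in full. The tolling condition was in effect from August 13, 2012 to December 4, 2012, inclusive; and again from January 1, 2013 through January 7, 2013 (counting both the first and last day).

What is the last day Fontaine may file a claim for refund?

Counting July 7, 2012 as day 1, day 282 is April 14, 2013.
From August 13, 2012 through December 4, 2012 inclusive is 114 days; tolling adds 114 days: April 14, 2013 + 114 days = August 6, 2013.
From January 1, 2013 through January 7, 2013 inclusive is 7 days; tolling adds 7 days: August 6, 2013 + 7 days = August 13, 2013.

August 13, 2013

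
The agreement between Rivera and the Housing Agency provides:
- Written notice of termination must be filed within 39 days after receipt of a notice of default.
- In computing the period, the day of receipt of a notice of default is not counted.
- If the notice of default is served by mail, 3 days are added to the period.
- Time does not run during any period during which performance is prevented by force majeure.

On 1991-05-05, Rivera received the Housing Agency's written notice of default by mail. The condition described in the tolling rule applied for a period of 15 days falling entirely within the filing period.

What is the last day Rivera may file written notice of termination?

39 days after 1991-05-05 is June 13, 1991.
Service was by mail, adding 3 days: June 13, 1991 + 3 days = June 16, 1991.
Tolling adds 15 days: June 16, 1991 + 15 days = July 1, 1991.

July 1, 1991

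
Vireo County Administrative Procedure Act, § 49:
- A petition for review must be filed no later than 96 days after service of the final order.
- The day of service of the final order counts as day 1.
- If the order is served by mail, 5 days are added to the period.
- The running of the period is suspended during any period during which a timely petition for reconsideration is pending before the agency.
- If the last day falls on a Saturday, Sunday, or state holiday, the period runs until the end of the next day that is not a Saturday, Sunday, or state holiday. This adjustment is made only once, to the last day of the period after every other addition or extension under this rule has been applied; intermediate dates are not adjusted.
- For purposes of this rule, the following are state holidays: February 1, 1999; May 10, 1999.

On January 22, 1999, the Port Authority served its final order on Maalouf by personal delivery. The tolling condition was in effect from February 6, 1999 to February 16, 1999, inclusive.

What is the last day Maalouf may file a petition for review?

May 11, 1999

Counting January 22, 1999 as day 1, day 96 is April 27, 1999.
Service was not by mail, so no mail extension applies.
From February 6, 1999 through February 16, 1999 inclusive is 11 days; tolling adds 11 days: April 27, 1999 + 11 days = May 8, 1999.
May 8, 1999 is Saturday; May 9, 1999 is Sunday; May 10, 1999 is a listed holiday. The next qualifying day is May 11, 1999.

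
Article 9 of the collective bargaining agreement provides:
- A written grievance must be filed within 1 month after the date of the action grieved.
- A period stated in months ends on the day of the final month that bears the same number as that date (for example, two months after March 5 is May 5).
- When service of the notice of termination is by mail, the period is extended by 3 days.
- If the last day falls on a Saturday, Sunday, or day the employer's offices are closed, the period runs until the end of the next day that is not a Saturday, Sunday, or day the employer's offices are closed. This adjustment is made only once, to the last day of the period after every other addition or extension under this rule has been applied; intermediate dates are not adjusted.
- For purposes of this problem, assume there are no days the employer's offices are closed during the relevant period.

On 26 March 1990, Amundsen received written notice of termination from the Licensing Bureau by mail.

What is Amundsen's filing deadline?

April 30, 1990

1 month after 26 March 1990 is April 26, 1990.
Service was by mail, adding 3 days: April 26, 1990 + 3 days = April 29, 1990.
April 29, 1990 is Sunday. The next qualifying day is April 30, 1990.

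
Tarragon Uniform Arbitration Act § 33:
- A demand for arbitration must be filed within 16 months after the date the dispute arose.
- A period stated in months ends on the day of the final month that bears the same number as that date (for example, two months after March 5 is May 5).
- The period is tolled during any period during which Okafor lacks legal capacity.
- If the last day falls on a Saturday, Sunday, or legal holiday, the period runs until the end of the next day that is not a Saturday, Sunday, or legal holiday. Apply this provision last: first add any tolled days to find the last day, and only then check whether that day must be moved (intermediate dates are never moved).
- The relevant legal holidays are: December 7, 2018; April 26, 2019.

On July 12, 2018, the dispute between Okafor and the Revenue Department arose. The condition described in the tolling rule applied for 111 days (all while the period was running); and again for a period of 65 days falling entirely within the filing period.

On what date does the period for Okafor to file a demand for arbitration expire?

May 6, 2020

16 months after July 12, 2018 is November 12, 2019.
Tolling adds 111 days: November 12, 2019 + 111 days = March 2, 2020.
Tolling adds 65 days: March 2, 2020 + 65 days = May 6, 2020.
May 6, 2020 is a Wednesday and not a legal holiday, so no extension applies.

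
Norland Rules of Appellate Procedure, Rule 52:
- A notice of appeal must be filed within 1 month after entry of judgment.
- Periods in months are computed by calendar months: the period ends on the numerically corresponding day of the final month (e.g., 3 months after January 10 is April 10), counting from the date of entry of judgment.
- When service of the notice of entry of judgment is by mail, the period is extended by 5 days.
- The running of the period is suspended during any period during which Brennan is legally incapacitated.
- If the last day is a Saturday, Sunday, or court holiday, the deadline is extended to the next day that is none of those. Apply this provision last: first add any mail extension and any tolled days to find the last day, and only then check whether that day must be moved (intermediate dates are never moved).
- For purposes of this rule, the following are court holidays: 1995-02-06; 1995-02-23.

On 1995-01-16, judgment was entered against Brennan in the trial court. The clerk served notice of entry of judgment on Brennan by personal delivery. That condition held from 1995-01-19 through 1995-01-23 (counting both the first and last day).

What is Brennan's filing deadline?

1 month after 1995-01-16 is February 16, 1995.
Service was not by mail, so no mail extension applies.
From January 19, 1995 through January 23, 1995 inclusive is 5 days; tolling adds 5 days: February 16, 1995 + 5 days = February 21, 1995.
February 21, 1995 is a Tuesday and not a court holiday, so no extension applies.

February 21, 1995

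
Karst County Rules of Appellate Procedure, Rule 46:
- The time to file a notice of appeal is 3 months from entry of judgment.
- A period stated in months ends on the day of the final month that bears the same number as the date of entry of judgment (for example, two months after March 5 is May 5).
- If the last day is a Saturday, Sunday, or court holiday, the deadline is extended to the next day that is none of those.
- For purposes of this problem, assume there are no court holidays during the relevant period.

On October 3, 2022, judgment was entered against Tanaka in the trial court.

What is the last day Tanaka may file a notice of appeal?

January 3, 2023

3 months after October 3, 2022 is January 3, 2023.
January 3, 2023 is a Tuesday and not a court holiday, so no extension applies.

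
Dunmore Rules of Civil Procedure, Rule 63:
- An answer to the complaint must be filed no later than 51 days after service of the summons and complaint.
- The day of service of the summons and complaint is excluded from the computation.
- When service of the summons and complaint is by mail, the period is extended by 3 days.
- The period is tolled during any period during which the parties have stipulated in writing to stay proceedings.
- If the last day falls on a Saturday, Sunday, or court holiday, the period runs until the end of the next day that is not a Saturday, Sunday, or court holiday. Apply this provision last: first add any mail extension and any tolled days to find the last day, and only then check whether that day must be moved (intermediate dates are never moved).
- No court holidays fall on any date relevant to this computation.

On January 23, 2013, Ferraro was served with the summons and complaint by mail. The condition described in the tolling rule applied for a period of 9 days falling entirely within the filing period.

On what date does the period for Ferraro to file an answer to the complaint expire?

March 27, 2013

51 days after January 23, 2013 is March 15, 2013.
Service was by mail, adding 3 days: March 15, 2013 + 3 days = March 18, 2013.
Tolling adds 9 days: March 18, 2013 + 9 days = March 27, 2013.
March 27, 2013 is a Wednesday and not a court holiday, so no extension applies.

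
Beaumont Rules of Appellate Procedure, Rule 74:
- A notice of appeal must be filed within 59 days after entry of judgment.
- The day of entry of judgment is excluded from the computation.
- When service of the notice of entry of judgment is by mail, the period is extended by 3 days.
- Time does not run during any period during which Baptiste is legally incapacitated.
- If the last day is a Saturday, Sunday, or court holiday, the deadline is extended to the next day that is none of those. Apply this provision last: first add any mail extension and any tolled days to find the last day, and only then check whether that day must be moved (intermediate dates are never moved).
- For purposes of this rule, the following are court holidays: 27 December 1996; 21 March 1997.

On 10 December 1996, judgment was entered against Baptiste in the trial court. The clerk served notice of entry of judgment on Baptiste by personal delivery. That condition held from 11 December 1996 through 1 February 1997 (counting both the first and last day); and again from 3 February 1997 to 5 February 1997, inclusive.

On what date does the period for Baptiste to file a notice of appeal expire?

April 4, 1997

59 days after 10 December 1996 is February 7, 1997.
Service was not by mail, so no mail extension applies.
From December 11, 1996 through February 1, 1997 inclusive is 53 days; tolling adds 53 days: February 7, 1997 + 53 days = April 1, 1997.
From February 3, 1997 through February 5, 1997 inclusive is 3 days; tolling adds 3 days: April 1, 1997 + 3 days = April 4, 1997.
April 4, 1997 is a Friday and not a court holiday, so no extension applies.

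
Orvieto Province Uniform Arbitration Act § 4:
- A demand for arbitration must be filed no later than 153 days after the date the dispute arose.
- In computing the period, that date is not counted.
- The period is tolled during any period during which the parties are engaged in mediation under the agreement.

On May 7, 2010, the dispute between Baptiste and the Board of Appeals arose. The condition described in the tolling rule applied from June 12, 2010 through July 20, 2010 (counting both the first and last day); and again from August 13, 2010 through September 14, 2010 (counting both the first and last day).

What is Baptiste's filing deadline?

153 days after May 7, 2010 is October 7, 2010.
From June 12, 2010 through July 20, 2010 inclusive is 39 days; tolling adds 39 days: October 7, 2010 + 39 days = November 15, 2010.
From August 13, 2010 through September 14, 2010 inclusive is 33 days; tolling adds 33 days: November 15, 2010 + 33 days = December 18, 2010.

December 18, 2010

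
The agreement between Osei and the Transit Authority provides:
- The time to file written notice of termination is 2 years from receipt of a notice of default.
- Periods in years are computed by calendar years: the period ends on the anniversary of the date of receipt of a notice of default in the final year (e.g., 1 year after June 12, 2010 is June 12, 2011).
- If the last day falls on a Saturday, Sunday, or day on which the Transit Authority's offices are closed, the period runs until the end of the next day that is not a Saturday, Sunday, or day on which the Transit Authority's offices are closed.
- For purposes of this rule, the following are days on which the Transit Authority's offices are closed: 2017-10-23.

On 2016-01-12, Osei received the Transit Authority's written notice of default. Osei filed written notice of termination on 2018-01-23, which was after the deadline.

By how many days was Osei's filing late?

2 years after 2016-01-12 is January 12, 2018.
January 12, 2018 is a Friday and not a day on which the Transit Authority's offices are closed, so no extension applies.
The deadline is January 12, 2018; from January 12, 2018 to January 23, 2018 is 11 days.

11 days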